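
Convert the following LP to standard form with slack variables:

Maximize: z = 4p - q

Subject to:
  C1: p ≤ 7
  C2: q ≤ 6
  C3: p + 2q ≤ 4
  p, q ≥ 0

max z = 4p - q

s.t.
  p + s1 = 7
  q + s2 = 6
  p + 2q + s3 = 4
  p, q, s1, s2, s3 ≥ 0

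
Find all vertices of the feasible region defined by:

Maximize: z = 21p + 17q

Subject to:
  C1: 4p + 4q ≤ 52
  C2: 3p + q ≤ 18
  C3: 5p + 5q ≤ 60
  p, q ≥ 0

(0, 0), (6, 0), (3, 9), (0, 12)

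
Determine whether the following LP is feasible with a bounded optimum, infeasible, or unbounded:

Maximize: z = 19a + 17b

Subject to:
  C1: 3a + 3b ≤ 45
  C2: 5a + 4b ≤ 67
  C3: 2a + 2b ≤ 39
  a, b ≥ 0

Feasible with a bounded optimal solution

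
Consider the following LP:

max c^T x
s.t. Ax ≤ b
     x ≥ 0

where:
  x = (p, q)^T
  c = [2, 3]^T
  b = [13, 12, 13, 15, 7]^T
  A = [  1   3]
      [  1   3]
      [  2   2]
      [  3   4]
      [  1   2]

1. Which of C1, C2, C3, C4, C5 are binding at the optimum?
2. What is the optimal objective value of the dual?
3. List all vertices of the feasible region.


1. C4, C5
2. 11
3. (0, 0), (5, 0), (1, 3), (0, 3.5)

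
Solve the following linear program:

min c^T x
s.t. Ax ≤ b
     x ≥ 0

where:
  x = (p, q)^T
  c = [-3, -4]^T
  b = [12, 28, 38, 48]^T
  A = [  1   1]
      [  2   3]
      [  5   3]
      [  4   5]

Evaluate the objective at each vertex of the feasible region:
  z(0, 0) = 0
  z(7.6, 0) = -22.8
  z(3.538, 6.769) = -37.69
  z(2, 8) = -38  ←
  z(0, 9.333) = -37.33
The minimum is at p = 2, q = 8.

p = 2, q = 8, z = -38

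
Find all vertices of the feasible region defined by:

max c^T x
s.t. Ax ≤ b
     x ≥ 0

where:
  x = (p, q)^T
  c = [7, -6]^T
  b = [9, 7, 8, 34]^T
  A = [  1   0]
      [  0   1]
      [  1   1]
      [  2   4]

(0, 0), (8, 0), (1, 7), (0, 7)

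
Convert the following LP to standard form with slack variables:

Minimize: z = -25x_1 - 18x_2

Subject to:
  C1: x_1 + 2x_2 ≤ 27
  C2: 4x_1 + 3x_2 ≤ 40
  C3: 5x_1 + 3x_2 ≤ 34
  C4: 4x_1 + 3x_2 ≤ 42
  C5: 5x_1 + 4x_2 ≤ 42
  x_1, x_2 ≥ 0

min z = -25x_1 - 18x_2

s.t.
  x_1 + 2x_2 + s1 = 27
  4x_1 + 3x_2 + s2 = 40
  5x_1 + 3x_2 + s3 = 34
  4x_1 + 3x_2 + s4 = 42
  5x_1 + 4x_2 + s5 = 42
  x_1, x_2, s1, s2, s3, s4, s5 ≥ 0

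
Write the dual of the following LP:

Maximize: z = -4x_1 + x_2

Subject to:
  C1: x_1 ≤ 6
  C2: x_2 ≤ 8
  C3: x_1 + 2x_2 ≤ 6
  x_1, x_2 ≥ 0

Primal max cᵀx s.t. Ax ≤ b, x ≥ 0  →  Dual min bᵀy s.t. Aᵀy ≥ c, y ≥ 0.

Minimize: z = 6y1 + 8y2 + 6y3

Subject to:
  y1 + y3 ≥ -4
  y2 + 2y3 ≥ 1
  y1, y2, y3 ≥ 0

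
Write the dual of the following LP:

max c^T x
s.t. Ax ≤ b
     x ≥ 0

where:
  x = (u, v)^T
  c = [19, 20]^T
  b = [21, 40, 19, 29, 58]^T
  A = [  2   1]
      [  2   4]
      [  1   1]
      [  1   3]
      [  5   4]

Primal max cᵀx s.t. Ax ≤ b, x ≥ 0  →  Dual min bᵀy s.t. Aᵀy ≥ c, y ≥ 0.

Minimize: z = 21y1 + 40y2 + 19y3 + 29y4 + 58y5

Subject to:
  2y1 + 2y2 + y3 + y4 + 5y5 ≥ 19
  y1 + 4y2 + y3 + 3y4 + 4y5 ≥ 20
  y1, y2, y3, y4, y5 ≥ 0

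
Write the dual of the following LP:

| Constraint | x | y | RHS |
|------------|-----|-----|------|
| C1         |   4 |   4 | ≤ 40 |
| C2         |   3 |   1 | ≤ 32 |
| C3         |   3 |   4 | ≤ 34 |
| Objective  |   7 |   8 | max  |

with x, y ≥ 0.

Primal max cᵀx s.t. Ax ≤ b, x ≥ 0  →  Dual min bᵀy s.t. Aᵀy ≥ c, y ≥ 0.

Minimize: z = 40y1 + 32y2 + 34y3

Subject to:
  4y1 + 3y2 + 3y3 ≥ 7
  4y1 + y2 + 4y3 ≥ 8
  y1, y2, y3 ≥ 0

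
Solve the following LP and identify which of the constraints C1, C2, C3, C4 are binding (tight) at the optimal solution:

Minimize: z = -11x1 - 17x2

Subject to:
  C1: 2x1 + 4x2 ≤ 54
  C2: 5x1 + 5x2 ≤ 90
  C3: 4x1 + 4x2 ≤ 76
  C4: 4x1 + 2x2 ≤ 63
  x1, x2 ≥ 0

At x1 = 9, x2 = 9, compute slack b - a·x for each constraint:
  C1: 54 − 54 = 0  (binding)
  C2: 90 − 90 = 0  (binding)
  C3: 76 − 72 = 4  (slack)
  C4: 63 − 54 = 9  (slack)

Optimal: x1 = 9, x2 = 9
Binding: C1, C2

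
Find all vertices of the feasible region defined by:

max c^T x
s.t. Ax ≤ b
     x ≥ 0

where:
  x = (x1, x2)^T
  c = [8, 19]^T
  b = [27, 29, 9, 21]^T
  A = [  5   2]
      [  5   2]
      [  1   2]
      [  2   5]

(0, 0), (5.4, 0), (4.5, 2.25), (3, 3), (0, 4.2)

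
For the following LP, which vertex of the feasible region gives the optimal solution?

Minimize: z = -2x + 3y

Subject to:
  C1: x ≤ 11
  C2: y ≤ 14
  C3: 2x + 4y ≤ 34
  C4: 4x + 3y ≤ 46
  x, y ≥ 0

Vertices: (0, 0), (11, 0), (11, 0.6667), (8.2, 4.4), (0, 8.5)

Evaluate the objective at each vertex of the feasible region:
  z(0, 0) = 0
  z(11, 0) = -22  ←
  z(11, 0.6667) = -20
  z(8.2, 4.4) = -3.2
  z(0, 8.5) = 25.5
The minimum is at x = 11, y = 0.

(11, 0)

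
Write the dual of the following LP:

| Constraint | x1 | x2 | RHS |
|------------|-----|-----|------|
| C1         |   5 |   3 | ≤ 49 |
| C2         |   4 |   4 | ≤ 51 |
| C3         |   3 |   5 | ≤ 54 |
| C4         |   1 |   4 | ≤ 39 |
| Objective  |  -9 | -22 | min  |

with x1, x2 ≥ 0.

Primal min cᵀx s.t. Ax ≤ b, x ≥ 0  →  Dual max −bᵀy s.t. Aᵀy ≥ −c, y ≥ 0.

Maximize: z = -49y1 - 51y2 - 54y3 - 39y4

Subject to:
  5y1 + 4y2 + 3y3 + y4 ≥ 9
  3y1 + 4y2 + 5y3 + 4y4 ≥ 22
  y1, y2, y3, y4 ≥ 0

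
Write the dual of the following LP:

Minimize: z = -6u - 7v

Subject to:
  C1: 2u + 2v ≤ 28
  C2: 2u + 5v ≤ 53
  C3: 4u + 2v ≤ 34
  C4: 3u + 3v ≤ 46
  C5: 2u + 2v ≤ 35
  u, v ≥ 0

Primal min cᵀx s.t. Ax ≤ b, x ≥ 0  →  Dual max −bᵀy s.t. Aᵀy ≥ −c, y ≥ 0.

Maximize: z = -28y1 - 53y2 - 34y3 - 46y4 - 35y5

Subject to:
  2y1 + 2y2 + 4y3 + 3y4 + 2y5 ≥ 6
  2y1 + 5y2 + 2y3 + 3y4 + 2y5 ≥ 7
  y1, y2, y3, y4, y5 ≥ 0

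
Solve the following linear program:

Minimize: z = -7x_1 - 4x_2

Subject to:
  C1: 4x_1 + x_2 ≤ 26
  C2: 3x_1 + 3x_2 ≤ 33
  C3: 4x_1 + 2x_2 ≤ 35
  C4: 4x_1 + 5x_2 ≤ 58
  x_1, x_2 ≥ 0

Evaluate the objective at each vertex of the feasible region:
  z(0, 0) = 0
  z(6.5, 0) = -45.5
  z(5, 6) = -59  ←
  z(0, 11) = -44
The minimum is at x_1 = 5, x_2 = 6.

x_1 = 5, x_2 = 6, z = -59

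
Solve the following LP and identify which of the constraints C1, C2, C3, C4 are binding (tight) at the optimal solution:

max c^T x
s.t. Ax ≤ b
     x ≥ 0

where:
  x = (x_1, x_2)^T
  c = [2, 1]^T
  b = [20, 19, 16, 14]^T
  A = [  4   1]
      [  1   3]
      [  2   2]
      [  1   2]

At x_1 = 4, x_2 = 4, compute slack b - a·x for each constraint:
  C1: 20 − 20 = 0  (binding)
  C2: 19 − 16 = 3  (slack)
  C3: 16 − 16 = 0  (binding)
  C4: 14 − 12 = 2  (slack)

Optimal: x_1 = 4, x_2 = 4
Binding: C1, C3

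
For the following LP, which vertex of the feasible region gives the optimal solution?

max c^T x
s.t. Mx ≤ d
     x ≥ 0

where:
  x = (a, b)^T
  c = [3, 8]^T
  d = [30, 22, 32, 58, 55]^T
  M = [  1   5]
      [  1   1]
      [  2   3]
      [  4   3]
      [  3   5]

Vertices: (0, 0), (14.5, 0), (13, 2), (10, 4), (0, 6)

Evaluate the objective at each vertex of the feasible region:
  z(0, 0) = 0
  z(14.5, 0) = 43.5
  z(13, 2) = 55
  z(10, 4) = 62  ←
  z(0, 6) = 48
The maximum is at a = 10, b = 4.

(10, 4)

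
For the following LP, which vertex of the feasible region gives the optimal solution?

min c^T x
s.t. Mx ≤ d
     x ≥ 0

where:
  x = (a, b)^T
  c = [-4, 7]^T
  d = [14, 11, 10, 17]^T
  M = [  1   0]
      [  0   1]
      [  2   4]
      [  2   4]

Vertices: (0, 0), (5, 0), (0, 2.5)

Evaluate the objective at each vertex of the feasible region:
  z(0, 0) = 0
  z(5, 0) = -20  ←
  z(0, 2.5) = 17.5
The minimum is at a = 5, b = 0.

(5, 0)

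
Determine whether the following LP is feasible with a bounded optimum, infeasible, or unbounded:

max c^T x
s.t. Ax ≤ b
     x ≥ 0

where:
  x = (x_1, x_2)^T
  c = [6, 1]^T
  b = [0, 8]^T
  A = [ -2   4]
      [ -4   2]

Unbounded (objective can increase without bound)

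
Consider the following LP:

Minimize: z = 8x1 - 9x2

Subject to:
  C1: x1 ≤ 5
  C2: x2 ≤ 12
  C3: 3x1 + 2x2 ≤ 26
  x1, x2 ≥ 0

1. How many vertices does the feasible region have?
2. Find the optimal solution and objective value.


1. 5
2. x1 = 0, x2 = 12, z = -108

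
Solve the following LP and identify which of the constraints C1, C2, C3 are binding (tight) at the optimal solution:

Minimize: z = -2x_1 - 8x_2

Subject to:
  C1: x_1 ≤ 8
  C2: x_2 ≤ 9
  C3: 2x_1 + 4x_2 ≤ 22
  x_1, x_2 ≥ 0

At x_1 = 0, x_2 = 5.5, compute slack b - a·x for each constraint:
  C1: 8 − 0 = 8  (slack)
  C2: 9 − 5.5 = 3.5  (slack)
  C3: 22 − 22 = 0  (binding)

Optimal: x_1 = 0, x_2 = 5.5
Binding: C3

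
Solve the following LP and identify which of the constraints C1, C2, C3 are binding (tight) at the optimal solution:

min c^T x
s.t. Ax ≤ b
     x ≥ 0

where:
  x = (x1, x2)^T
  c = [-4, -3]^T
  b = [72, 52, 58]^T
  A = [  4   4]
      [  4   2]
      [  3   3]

At x1 = 8, x2 = 10, compute slack b - a·x for each constraint:
  C1: 72 − 72 = 0  (binding)
  C2: 52 − 52 = 0  (binding)
  C3: 58 − 54 = 4  (slack)

Optimal: x1 = 8, x2 = 10
Binding: C1, C2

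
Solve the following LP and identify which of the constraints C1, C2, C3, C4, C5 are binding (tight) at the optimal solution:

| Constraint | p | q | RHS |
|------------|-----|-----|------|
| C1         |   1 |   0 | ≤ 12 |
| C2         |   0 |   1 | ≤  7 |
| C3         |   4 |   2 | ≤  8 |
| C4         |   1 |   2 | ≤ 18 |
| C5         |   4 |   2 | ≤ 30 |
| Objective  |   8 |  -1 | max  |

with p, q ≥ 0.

At p = 2, q = 0, compute slack b - a·x for each constraint:
  C1: 12 − 2 = 10  (slack)
  C2: 7 − 0 = 7  (slack)
  C3: 8 − 8 = 0  (binding)
  C4: 18 − 2 = 16  (slack)
  C5: 30 − 8 = 22  (slack)

Optimal: p = 2, q = 0
Binding: C3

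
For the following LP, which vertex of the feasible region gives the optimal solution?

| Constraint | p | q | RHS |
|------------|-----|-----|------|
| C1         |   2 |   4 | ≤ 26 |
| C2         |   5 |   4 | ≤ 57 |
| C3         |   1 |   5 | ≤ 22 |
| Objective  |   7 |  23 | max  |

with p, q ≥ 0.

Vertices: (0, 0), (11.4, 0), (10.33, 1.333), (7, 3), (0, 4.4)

Evaluate the objective at each vertex of the feasible region:
  z(0, 0) = 0
  z(11.4, 0) = 79.8
  z(10.33, 1.333) = 103
  z(7, 3) = 118  ←
  z(0, 4.4) = 101.2
The maximum is at p = 7, q = 3.

(7, 3)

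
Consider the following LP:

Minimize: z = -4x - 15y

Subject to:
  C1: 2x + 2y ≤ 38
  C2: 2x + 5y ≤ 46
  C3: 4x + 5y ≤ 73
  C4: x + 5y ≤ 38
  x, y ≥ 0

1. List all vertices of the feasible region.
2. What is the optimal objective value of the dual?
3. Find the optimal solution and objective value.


1. (0, 0), (18.25, 0), (13.5, 3.8), (8, 6), (0, 7.6)
2. -122
3. x = 8, y = 6, z = -122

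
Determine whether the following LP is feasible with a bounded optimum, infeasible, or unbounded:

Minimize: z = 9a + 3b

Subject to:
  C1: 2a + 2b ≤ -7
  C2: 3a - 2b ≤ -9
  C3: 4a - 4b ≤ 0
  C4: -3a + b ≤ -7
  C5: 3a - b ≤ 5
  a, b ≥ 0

Infeasible (no feasible solution exists)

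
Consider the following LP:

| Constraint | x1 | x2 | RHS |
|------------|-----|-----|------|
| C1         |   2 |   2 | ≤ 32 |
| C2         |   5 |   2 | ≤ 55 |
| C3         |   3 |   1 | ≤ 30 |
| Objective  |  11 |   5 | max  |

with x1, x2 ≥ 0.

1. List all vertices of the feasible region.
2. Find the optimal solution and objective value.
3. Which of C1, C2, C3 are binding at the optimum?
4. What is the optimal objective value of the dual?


1. (0, 0), (10, 0), (7, 9), (0, 16)
2. x1 = 7, x2 = 9, z = 122
3. C1, C3
4. 122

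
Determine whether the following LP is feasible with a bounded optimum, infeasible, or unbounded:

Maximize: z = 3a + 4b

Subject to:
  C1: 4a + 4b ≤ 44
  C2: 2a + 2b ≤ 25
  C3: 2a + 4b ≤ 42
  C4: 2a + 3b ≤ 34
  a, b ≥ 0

Feasible with a bounded optimal solution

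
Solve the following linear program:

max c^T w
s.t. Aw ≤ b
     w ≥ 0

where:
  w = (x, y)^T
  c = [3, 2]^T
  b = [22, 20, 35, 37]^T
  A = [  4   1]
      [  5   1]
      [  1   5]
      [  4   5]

Evaluate the objective at each vertex of the feasible region:
  z(0, 0) = 0
  z(4, 0) = 12
  z(3, 5) = 19  ←
  z(0.6667, 6.867) = 15.73
  z(0, 7) = 14
The maximum is at x = 3, y = 5.

x = 3, y = 5, z = 19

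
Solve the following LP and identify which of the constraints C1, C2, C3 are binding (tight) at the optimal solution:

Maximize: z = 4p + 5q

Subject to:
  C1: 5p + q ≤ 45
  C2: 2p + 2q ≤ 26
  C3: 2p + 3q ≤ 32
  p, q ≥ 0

At p = 7, q = 6, compute slack b - a·x for each constraint:
  C1: 45 − 41 = 4  (slack)
  C2: 26 − 26 = 0  (binding)
  C3: 32 − 32 = 0  (binding)

Optimal: p = 7, q = 6
Binding: C2, C3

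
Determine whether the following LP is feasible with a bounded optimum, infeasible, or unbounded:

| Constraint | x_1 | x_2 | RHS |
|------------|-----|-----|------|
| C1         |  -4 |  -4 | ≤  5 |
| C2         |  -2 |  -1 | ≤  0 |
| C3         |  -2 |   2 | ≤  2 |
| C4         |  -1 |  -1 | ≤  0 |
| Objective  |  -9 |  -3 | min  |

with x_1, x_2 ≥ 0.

Unbounded (objective can decrease without bound)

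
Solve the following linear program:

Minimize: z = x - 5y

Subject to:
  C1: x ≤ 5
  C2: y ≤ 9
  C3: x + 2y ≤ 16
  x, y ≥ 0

Evaluate the objective at each vertex of the feasible region:
  z(0, 0) = 0
  z(5, 0) = 5
  z(5, 5.5) = -22.5
  z(0, 8) = -40  ←
The minimum is at x = 0, y = 8.

x = 0, y = 8, z = -40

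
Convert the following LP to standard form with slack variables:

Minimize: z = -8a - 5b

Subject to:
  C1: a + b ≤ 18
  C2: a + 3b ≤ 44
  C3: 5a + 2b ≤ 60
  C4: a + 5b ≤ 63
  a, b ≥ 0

min z = -8a - 5b

s.t.
  a + b + s1 = 18
  a + 3b + s2 = 44
  5a + 2b + s3 = 60
  a + 5b + s4 = 63
  a, b, s1, s2, s3, s4 ≥ 0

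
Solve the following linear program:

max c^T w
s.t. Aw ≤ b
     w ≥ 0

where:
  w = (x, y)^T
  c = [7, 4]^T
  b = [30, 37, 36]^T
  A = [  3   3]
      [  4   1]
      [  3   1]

Evaluate the objective at each vertex of the feasible region:
  z(0, 0) = 0
  z(9.25, 0) = 64.75
  z(9, 1) = 67  ←
  z(0, 10) = 40
The maximum is at x = 9, y = 1.

x = 9, y = 1, z = 67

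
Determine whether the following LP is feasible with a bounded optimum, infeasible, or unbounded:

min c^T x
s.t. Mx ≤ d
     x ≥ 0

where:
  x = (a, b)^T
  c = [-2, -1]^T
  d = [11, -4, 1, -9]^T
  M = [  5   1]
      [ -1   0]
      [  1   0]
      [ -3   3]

Infeasible (no feasible solution exists)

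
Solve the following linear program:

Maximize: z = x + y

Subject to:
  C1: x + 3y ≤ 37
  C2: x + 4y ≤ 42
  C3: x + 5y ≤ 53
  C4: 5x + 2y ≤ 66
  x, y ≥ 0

Evaluate the objective at each vertex of the feasible region:
  z(0, 0) = 0
  z(13.2, 0) = 13.2
  z(10, 8) = 18  ←
  z(0, 10.5) = 10.5
The maximum is at x = 10, y = 8.

x = 10, y = 8, z = 18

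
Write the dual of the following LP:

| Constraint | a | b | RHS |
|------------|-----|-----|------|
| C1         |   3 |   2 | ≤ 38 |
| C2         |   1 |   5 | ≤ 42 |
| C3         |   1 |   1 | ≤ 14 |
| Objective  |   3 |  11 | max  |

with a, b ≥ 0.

Primal max cᵀx s.t. Ax ≤ b, x ≥ 0  →  Dual min bᵀy s.t. Aᵀy ≥ c, y ≥ 0.

Minimize: z = 38y1 + 42y2 + 14y3

Subject to:
  3y1 + y2 + y3 ≥ 3
  2y1 + 5y2 + y3 ≥ 11
  y1, y2, y3 ≥ 0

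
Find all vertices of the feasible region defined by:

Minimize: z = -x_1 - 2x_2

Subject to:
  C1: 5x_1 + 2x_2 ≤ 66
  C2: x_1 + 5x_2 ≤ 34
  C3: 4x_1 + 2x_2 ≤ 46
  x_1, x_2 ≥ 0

(0, 0), (11.5, 0), (9, 5), (0, 6.8)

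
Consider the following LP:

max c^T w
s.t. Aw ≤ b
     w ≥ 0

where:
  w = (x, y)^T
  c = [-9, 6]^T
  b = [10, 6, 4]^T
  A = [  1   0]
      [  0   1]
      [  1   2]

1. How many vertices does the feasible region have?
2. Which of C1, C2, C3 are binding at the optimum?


1. 3
2. C3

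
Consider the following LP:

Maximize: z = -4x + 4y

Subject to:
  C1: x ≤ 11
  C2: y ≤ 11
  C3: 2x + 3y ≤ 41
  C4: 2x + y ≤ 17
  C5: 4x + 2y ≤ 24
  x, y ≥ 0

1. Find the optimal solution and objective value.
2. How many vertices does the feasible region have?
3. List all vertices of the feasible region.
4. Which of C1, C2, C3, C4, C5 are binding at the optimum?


1. x = 0, y = 11, z = 44
2. 4
3. (0, 0), (6, 0), (0.5, 11), (0, 11)
4. C2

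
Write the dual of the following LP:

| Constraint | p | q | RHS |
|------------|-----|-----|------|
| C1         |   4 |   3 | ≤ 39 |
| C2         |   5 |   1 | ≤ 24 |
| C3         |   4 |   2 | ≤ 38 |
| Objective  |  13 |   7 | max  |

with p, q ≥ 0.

Primal max cᵀx s.t. Ax ≤ b, x ≥ 0  →  Dual min bᵀy s.t. Aᵀy ≥ c, y ≥ 0.

Minimize: z = 39y1 + 24y2 + 38y3

Subject to:
  4y1 + 5y2 + 4y3 ≥ 13
  3y1 + y2 + 2y3 ≥ 7
  y1, y2, y3 ≥ 0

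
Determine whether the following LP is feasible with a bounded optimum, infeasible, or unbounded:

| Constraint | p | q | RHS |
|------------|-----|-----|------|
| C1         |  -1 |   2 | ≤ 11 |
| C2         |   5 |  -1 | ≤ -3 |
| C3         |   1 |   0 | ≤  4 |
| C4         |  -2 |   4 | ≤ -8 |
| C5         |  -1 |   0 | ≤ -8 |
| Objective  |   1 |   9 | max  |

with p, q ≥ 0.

Infeasible (no feasible solution exists)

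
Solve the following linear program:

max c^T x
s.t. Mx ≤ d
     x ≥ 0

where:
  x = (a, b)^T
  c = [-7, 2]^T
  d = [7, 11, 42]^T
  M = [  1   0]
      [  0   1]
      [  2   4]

Evaluate the objective at each vertex of the feasible region:
  z(0, 0) = 0
  z(7, 0) = -49
  z(7, 7) = -35
  z(0, 10.5) = 21  ←
The maximum is at a = 0, b = 10.5.

a = 0, b = 10.5, z = 21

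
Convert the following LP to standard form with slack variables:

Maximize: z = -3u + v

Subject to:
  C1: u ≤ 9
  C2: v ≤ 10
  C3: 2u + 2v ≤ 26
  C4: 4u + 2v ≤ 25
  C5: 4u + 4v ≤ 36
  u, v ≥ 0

max z = -3u + v

s.t.
  u + s1 = 9
  v + s2 = 10
  2u + 2v + s3 = 26
  4u + 2v + s4 = 25
  4u + 4v + s5 = 36
  u, v, s1, s2, s3, s4, s5 ≥ 0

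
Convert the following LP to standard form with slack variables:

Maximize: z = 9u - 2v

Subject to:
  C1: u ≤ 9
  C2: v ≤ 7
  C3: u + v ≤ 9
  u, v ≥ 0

max z = 9u - 2v

s.t.
  u + s1 = 9
  v + s2 = 7
  u + v + s3 = 9
  u, v, s1, s2, s3 ≥ 0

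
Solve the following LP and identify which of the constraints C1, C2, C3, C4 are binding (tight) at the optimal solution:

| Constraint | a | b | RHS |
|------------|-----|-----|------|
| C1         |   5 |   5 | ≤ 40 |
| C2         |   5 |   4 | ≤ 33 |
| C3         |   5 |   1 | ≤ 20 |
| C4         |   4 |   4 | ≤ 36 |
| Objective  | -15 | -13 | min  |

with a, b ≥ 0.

At a = 1, b = 7, compute slack b - a·x for each constraint:
  C1: 40 − 40 = 0  (binding)
  C2: 33 − 33 = 0  (binding)
  C3: 20 − 12 = 8  (slack)
  C4: 36 − 32 = 4  (slack)

Optimal: a = 1, b = 7
Binding: C1, C2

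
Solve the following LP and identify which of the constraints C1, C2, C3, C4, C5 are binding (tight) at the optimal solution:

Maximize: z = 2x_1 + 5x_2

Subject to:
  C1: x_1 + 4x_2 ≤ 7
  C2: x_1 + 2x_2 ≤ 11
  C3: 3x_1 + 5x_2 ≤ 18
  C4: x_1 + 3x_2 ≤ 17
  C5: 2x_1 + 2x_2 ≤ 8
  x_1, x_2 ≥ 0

At x_1 = 3, x_2 = 1, compute slack b - a·x for each constraint:
  C1: 7 − 7 = 0  (binding)
  C2: 11 − 5 = 6  (slack)
  C3: 18 − 14 = 4  (slack)
  C4: 17 − 6 = 11  (slack)
  C5: 8 − 8 = 0  (binding)

Optimal: x_1 = 3, x_2 = 1
Binding: C1, C5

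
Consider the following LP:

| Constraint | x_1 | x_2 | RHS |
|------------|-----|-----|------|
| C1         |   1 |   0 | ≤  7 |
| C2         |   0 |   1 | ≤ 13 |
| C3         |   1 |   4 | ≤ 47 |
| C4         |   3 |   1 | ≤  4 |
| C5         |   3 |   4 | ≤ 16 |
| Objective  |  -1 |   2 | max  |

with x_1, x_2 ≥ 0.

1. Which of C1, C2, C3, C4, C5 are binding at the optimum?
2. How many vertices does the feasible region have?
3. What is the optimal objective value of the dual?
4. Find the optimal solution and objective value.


1. C4, C5
2. 3
3. 8
4. x_1 = 0, x_2 = 4, z = 8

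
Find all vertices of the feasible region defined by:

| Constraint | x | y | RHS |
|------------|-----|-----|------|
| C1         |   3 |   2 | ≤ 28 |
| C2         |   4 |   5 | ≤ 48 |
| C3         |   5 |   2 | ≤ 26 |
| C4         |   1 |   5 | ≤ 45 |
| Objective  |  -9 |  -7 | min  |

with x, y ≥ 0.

(0, 0), (5.2, 0), (2, 8), (1, 8.8), (0, 9)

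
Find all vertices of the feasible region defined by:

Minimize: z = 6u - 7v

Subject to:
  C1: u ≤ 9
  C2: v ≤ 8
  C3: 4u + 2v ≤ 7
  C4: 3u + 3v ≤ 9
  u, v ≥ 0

(0, 0), (1.75, 0), (0.5, 2.5), (0, 3)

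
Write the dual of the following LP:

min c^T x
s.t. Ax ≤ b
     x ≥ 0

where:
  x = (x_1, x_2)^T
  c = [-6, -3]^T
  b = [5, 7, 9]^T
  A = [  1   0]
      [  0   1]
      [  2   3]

Primal min cᵀx s.t. Ax ≤ b, x ≥ 0  →  Dual max −bᵀy s.t. Aᵀy ≥ −c, y ≥ 0.

Maximize: z = -5y1 - 7y2 - 9y3

Subject to:
  y1 + 2y3 ≥ 6
  y2 + 3y3 ≥ 3
  y1, y2, y3 ≥ 0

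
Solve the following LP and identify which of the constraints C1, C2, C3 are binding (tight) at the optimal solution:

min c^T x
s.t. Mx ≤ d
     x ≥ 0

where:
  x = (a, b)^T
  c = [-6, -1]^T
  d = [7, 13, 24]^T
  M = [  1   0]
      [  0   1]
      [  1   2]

At a = 7, b = 8.5, compute slack b - a·x for each constraint:
  C1: 7 − 7 = 0  (binding)
  C2: 13 − 8.5 = 4.5  (slack)
  C3: 24 − 24 = 0  (binding)

Optimal: a = 7, b = 8.5
Binding: C1, C3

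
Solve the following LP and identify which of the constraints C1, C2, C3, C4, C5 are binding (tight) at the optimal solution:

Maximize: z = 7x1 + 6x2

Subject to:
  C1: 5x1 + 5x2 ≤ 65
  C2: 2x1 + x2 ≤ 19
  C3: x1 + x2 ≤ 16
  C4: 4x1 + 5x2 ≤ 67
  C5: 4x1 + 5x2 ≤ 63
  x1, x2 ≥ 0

At x1 = 6, x2 = 7, compute slack b - a·x for each constraint:
  C1: 65 − 65 = 0  (binding)
  C2: 19 − 19 = 0  (binding)
  C3: 16 − 13 = 3  (slack)
  C4: 67 − 59 = 8  (slack)
  C5: 63 − 59 = 4  (slack)

Optimal: x1 = 6, x2 = 7
Binding: C1, C2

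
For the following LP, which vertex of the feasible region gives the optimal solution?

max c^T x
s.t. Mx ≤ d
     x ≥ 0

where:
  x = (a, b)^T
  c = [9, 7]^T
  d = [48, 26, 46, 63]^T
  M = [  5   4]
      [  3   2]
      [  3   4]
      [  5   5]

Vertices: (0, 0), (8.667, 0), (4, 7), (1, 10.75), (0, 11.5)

Evaluate the objective at each vertex of the feasible region:
  z(0, 0) = 0
  z(8.667, 0) = 78
  z(4, 7) = 85  ←
  z(1, 10.75) = 84.25
  z(0, 11.5) = 80.5
The maximum is at a = 4, b = 7.

(4, 7)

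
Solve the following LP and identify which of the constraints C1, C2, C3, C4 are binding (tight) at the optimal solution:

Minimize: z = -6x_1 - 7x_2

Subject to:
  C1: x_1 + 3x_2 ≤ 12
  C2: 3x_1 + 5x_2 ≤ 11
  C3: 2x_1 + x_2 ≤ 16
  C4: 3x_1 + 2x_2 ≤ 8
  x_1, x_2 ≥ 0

At x_1 = 2, x_2 = 1, compute slack b - a·x for each constraint:
  C1: 12 − 5 = 7  (slack)
  C2: 11 − 11 = 0  (binding)
  C3: 16 − 5 = 11  (slack)
  C4: 8 − 8 = 0  (binding)

Optimal: x_1 = 2, x_2 = 1
Binding: C2, C4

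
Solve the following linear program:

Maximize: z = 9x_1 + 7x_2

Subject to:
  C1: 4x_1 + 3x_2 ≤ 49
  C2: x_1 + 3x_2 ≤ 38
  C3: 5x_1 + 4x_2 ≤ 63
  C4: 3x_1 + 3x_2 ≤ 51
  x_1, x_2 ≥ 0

Evaluate the objective at each vertex of the feasible region:
  z(0, 0) = 0
  z(12.25, 0) = 110.2
  z(7, 7) = 112  ←
  z(3.364, 11.55) = 111.1
  z(0, 12.67) = 88.67
The maximum is at x_1 = 7, x_2 = 7.

x_1 = 7, x_2 = 7, z = 112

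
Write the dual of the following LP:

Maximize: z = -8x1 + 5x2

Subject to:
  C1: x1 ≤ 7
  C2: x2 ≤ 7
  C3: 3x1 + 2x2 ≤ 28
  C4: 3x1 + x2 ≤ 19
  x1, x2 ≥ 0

Primal max cᵀx s.t. Ax ≤ b, x ≥ 0  →  Dual min bᵀy s.t. Aᵀy ≥ c, y ≥ 0.

Minimize: z = 7y1 + 7y2 + 28y3 + 19y4

Subject to:
  y1 + 3y3 + 3y4 ≥ -8
  y2 + 2y3 + y4 ≥ 5
  y1, y2, y3, y4 ≥ 0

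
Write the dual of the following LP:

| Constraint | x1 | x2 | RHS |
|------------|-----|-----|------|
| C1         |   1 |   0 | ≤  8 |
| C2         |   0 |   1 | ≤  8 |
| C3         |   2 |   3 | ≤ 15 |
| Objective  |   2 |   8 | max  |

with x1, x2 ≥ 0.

Primal max cᵀx s.t. Ax ≤ b, x ≥ 0  →  Dual min bᵀy s.t. Aᵀy ≥ c, y ≥ 0.

Minimize: z = 8y1 + 8y2 + 15y3

Subject to:
  y1 + 2y3 ≥ 2
  y2 + 3y3 ≥ 8
  y1, y2, y3 ≥ 0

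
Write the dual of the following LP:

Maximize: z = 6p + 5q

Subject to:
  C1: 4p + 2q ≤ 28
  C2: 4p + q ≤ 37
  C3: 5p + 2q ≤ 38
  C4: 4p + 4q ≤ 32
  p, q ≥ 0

Primal max cᵀx s.t. Ax ≤ b, x ≥ 0  →  Dual min bᵀy s.t. Aᵀy ≥ c, y ≥ 0.

Minimize: z = 28y1 + 37y2 + 38y3 + 32y4

Subject to:
  4y1 + 4y2 + 5y3 + 4y4 ≥ 6
  2y1 + y2 + 2y3 + 4y4 ≥ 5
  y1, y2, y3, y4 ≥ 0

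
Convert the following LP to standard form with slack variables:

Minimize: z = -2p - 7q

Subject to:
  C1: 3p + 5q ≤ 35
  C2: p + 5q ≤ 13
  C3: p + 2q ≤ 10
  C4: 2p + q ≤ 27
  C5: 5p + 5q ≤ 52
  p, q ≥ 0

min z = -2p - 7q

s.t.
  3p + 5q + s1 = 35
  p + 5q + s2 = 13
  p + 2q + s3 = 10
  2p + q + s4 = 27
  5p + 5q + s5 = 52
  p, q, s1, s2, s3, s4, s5 ≥ 0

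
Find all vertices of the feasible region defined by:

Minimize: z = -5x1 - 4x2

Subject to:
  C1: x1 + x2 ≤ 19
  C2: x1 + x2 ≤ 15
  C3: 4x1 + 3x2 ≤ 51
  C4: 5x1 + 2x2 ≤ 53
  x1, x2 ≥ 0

(0, 0), (10.6, 0), (8.143, 6.143), (6, 9), (0, 15)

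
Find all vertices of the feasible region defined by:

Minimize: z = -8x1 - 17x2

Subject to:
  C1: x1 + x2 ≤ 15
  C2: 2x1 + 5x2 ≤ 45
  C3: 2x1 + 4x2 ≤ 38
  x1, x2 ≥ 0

(0, 0), (15, 0), (11, 4), (5, 7), (0, 9)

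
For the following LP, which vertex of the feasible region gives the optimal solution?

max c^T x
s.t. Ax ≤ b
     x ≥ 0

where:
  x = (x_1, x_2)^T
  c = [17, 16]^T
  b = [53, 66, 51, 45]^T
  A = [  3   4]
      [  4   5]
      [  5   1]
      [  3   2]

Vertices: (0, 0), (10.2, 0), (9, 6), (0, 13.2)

Evaluate the objective at each vertex of the feasible region:
  z(0, 0) = 0
  z(10.2, 0) = 173.4
  z(9, 6) = 249  ←
  z(0, 13.2) = 211.2
The maximum is at x_1 = 9, x_2 = 6.

(9, 6)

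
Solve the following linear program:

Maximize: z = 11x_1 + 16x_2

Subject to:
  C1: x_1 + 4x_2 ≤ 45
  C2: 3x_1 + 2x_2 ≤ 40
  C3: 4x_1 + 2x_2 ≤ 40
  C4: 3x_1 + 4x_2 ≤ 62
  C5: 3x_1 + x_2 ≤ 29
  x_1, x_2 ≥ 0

Evaluate the objective at each vertex of the feasible region:
  z(0, 0) = 0
  z(9.667, 0) = 106.3
  z(9, 2) = 131
  z(5, 10) = 215  ←
  z(0, 11.25) = 180
The maximum is at x_1 = 5, x_2 = 10.

x_1 = 5, x_2 = 10, z = 215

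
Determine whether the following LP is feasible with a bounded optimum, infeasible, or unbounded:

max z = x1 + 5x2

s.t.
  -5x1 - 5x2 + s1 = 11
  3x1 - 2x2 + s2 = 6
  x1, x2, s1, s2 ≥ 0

Unbounded (objective can increase without bound)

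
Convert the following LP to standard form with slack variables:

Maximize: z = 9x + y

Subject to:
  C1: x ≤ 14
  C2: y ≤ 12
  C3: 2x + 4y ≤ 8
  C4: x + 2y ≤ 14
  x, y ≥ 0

max z = 9x + y

s.t.
  x + s1 = 14
  y + s2 = 12
  2x + 4y + s3 = 8
  x + 2y + s4 = 14
  x, y, s1, s2, s3, s4 ≥ 0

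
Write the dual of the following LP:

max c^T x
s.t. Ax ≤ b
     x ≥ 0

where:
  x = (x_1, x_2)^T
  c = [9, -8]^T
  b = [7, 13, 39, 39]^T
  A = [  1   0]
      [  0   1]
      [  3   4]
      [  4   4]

Primal max cᵀx s.t. Ax ≤ b, x ≥ 0  →  Dual min bᵀy s.t. Aᵀy ≥ c, y ≥ 0.

Minimize: z = 7y1 + 13y2 + 39y3 + 39y4

Subject to:
  y1 + 3y3 + 4y4 ≥ 9
  y2 + 4y3 + 4y4 ≥ -8
  y1, y2, y3, y4 ≥ 0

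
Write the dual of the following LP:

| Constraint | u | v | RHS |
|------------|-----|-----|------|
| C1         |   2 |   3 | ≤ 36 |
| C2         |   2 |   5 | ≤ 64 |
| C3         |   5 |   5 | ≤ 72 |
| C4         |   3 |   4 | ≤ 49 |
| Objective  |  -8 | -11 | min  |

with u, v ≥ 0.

Primal min cᵀx s.t. Ax ≤ b, x ≥ 0  →  Dual max −bᵀy s.t. Aᵀy ≥ −c, y ≥ 0.

Maximize: z = -36y1 - 64y2 - 72y3 - 49y4

Subject to:
  2y1 + 2y2 + 5y3 + 3y4 ≥ 8
  3y1 + 5y2 + 5y3 + 4y4 ≥ 11
  y1, y2, y3, y4 ≥ 0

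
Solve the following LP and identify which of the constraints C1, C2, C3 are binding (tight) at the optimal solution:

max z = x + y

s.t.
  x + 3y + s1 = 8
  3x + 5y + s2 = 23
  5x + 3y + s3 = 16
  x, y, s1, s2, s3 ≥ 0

At x = 2, y = 2, compute slack b - a·x for each constraint:
  C1: 8 − 8 = 0  (binding)
  C2: 23 − 16 = 7  (slack)
  C3: 16 − 16 = 0  (binding)

Optimal: x = 2, y = 2
Binding: C1, C3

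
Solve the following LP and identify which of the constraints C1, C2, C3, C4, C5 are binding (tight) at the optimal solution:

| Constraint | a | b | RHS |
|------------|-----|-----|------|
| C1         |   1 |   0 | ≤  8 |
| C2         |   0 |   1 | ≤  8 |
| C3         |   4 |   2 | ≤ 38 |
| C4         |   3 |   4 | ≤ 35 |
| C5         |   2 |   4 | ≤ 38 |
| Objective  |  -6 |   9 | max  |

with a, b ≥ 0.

At a = 0, b = 8, compute slack b - a·x for each constraint:
  C1: 8 − 0 = 8  (slack)
  C2: 8 − 8 = 0  (binding)
  C3: 38 − 16 = 22  (slack)
  C4: 35 − 32 = 3  (slack)
  C5: 38 − 32 = 6  (slack)

Optimal: a = 0, b = 8
Binding: C2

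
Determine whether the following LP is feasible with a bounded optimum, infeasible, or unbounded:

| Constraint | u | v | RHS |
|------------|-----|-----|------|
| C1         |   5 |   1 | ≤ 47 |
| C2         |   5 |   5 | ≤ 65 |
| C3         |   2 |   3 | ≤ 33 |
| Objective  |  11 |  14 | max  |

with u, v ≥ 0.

Feasible with a bounded optimal solution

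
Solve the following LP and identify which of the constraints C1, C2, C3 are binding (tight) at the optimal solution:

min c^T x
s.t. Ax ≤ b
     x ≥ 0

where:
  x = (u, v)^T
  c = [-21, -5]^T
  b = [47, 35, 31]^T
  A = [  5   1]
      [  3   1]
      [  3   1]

At u = 8, v = 7, compute slack b - a·x for each constraint:
  C1: 47 − 47 = 0  (binding)
  C2: 35 − 31 = 4  (slack)
  C3: 31 − 31 = 0  (binding)

Optimal: u = 8, v = 7
Binding: C1, C3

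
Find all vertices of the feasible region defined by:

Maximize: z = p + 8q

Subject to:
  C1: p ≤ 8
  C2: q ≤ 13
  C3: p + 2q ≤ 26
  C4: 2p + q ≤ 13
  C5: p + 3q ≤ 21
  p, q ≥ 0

(0, 0), (6.5, 0), (3.6, 5.8), (0, 7)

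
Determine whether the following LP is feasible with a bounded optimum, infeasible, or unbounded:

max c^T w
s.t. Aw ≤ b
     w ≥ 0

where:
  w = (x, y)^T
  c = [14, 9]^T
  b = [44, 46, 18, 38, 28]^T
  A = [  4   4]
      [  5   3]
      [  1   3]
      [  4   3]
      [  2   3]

Feasible with a bounded optimal solution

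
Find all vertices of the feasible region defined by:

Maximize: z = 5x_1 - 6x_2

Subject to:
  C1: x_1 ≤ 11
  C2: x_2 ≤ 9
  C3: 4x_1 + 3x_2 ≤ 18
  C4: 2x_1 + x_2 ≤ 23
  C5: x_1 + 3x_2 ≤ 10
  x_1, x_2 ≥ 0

(0, 0), (4.5, 0), (2.667, 2.444), (0, 3.333)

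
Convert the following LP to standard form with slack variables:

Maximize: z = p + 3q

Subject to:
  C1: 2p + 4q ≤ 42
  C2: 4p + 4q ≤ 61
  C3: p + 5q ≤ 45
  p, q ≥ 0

max z = p + 3q

s.t.
  2p + 4q + s1 = 42
  4p + 4q + s2 = 61
  p + 5q + s3 = 45
  p, q, s1, s2, s3 ≥ 0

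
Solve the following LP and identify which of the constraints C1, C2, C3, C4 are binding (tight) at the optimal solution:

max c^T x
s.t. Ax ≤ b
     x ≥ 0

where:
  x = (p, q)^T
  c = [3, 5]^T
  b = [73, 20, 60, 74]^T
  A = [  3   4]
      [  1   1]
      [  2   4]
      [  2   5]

At p = 10, q = 10, compute slack b - a·x for each constraint:
  C1: 73 − 70 = 3  (slack)
  C2: 20 − 20 = 0  (binding)
  C3: 60 − 60 = 0  (binding)
  C4: 74 − 70 = 4  (slack)

Optimal: p = 10, q = 10
Binding: C2, C3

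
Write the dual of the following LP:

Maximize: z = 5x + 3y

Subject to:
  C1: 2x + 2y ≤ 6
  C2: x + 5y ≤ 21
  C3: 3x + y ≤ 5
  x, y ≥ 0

Primal max cᵀx s.t. Ax ≤ b, x ≥ 0  →  Dual min bᵀy s.t. Aᵀy ≥ c, y ≥ 0.

Minimize: z = 6y1 + 21y2 + 5y3

Subject to:
  2y1 + y2 + 3y3 ≥ 5
  2y1 + 5y2 + y3 ≥ 3
  y1, y2, y3 ≥ 0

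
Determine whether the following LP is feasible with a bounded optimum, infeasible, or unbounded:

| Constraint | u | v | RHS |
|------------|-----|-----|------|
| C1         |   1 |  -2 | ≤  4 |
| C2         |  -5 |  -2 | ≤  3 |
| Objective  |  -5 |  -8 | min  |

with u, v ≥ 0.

Unbounded (objective can decrease without bound)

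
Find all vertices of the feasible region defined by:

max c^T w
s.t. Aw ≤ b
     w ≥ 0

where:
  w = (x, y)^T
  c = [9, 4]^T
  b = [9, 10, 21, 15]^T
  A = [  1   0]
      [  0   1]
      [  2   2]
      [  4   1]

(0, 0), (3.75, 0), (1.5, 9), (0.5, 10), (0, 10)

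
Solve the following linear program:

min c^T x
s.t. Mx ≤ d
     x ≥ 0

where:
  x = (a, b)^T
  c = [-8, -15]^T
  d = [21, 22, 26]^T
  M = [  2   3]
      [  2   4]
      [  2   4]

Evaluate the objective at each vertex of the feasible region:
  z(0, 0) = 0
  z(10.5, 0) = -84
  z(9, 1) = -87  ←
  z(0, 5.5) = -82.5
The minimum is at a = 9, b = 1.

a = 9, b = 1, z = -87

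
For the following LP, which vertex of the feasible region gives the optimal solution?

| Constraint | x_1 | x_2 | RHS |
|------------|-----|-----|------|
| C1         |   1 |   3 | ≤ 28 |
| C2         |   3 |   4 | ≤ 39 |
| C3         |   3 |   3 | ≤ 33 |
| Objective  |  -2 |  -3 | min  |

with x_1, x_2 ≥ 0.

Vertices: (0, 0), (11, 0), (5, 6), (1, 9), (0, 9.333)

Evaluate the objective at each vertex of the feasible region:
  z(0, 0) = 0
  z(11, 0) = -22
  z(5, 6) = -28
  z(1, 9) = -29  ←
  z(0, 9.333) = -28
The minimum is at x_1 = 1, x_2 = 9.

(1, 9)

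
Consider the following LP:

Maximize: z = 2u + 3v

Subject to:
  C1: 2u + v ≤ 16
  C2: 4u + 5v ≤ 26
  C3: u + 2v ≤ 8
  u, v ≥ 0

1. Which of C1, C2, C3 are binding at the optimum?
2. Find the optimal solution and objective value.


1. C2, C3
2. u = 4, v = 2, z = 14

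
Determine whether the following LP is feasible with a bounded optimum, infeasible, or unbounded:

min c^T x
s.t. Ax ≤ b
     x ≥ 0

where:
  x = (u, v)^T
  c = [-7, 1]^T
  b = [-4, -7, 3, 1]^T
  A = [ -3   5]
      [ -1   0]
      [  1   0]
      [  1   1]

Infeasible (no feasible solution exists)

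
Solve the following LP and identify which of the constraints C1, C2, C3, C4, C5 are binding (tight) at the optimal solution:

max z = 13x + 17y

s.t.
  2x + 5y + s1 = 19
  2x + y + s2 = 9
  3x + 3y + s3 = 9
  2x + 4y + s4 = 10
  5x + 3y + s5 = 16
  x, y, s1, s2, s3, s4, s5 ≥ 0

At x = 1, y = 2, compute slack b - a·x for each constraint:
  C1: 19 − 12 = 7  (slack)
  C2: 9 − 4 = 5  (slack)
  C3: 9 − 9 = 0  (binding)
  C4: 10 − 10 = 0  (binding)
  C5: 16 − 11 = 5  (slack)

Optimal: x = 1, y = 2
Binding: C3, C4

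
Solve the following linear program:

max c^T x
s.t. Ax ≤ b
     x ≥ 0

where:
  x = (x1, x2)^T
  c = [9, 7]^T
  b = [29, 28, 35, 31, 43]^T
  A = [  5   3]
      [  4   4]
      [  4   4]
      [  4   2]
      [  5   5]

Evaluate the objective at each vertex of the feasible region:
  z(0, 0) = 0
  z(5.8, 0) = 52.2
  z(4, 3) = 57  ←
  z(0, 7) = 49
The maximum is at x1 = 4, x2 = 3.

x1 = 4, x2 = 3, z = 57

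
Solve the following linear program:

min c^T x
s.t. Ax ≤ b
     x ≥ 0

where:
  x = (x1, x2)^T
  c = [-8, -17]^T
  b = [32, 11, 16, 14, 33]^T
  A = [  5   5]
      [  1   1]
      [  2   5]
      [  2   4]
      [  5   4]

Evaluate the objective at each vertex of the feasible region:
  z(0, 0) = 0
  z(6.4, 0) = -51.2
  z(5.8, 0.6) = -56.6
  z(3, 2) = -58  ←
  z(0, 3.2) = -54.4
The minimum is at x1 = 3, x2 = 2.

x1 = 3, x2 = 2, z = -58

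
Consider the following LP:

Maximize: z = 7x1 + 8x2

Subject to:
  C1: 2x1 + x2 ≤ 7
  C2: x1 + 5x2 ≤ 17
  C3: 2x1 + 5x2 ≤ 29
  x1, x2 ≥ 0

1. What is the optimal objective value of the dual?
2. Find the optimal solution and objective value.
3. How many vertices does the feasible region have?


1. 38
2. x1 = 2, x2 = 3, z = 38
3. 4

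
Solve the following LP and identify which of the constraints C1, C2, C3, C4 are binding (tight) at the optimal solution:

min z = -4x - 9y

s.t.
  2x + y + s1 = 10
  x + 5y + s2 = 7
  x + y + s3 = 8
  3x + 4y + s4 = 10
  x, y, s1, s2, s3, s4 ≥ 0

At x = 2, y = 1, compute slack b - a·x for each constraint:
  C1: 10 − 5 = 5  (slack)
  C2: 7 − 7 = 0  (binding)
  C3: 8 − 3 = 5  (slack)
  C4: 10 − 10 = 0  (binding)

Optimal: x = 2, y = 1
Binding: C2, C4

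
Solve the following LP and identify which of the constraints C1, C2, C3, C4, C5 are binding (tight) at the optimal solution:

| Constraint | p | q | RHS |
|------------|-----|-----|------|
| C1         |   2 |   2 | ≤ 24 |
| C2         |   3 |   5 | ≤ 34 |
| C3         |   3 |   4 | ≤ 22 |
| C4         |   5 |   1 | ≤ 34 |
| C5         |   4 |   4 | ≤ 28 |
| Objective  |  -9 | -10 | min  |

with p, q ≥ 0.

At p = 6, q = 1, compute slack b - a·x for each constraint:
  C1: 24 − 14 = 10  (slack)
  C2: 34 − 23 = 11  (slack)
  C3: 22 − 22 = 0  (binding)
  C4: 34 − 31 = 3  (slack)
  C5: 28 − 28 = 0  (binding)

Optimal: p = 6, q = 1
Binding: C3, C5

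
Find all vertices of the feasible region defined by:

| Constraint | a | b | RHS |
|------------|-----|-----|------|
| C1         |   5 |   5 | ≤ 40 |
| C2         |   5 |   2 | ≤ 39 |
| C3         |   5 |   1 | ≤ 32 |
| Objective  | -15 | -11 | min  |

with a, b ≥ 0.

(0, 0), (6.4, 0), (6, 2), (0, 8)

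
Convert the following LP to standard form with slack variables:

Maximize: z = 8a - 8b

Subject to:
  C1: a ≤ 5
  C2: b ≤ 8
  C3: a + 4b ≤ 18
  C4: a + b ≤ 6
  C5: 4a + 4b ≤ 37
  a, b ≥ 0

max z = 8a - 8b

s.t.
  a + s1 = 5
  b + s2 = 8
  a + 4b + s3 = 18
  a + b + s4 = 6
  4a + 4b + s5 = 37
  a, b, s1, s2, s3, s4, s5 ≥ 0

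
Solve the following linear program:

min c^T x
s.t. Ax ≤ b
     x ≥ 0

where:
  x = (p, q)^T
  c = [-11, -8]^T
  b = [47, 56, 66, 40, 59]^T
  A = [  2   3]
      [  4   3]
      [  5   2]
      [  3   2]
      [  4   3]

Evaluate the objective at each vertex of the feasible region:
  z(0, 0) = 0
  z(13.2, 0) = -145.2
  z(13, 0.5) = -147
  z(8, 8) = -152  ←
  z(4.5, 12.67) = -150.8
  z(0, 15.67) = -125.3
The minimum is at p = 8, q = 8.

p = 8, q = 8, z = -152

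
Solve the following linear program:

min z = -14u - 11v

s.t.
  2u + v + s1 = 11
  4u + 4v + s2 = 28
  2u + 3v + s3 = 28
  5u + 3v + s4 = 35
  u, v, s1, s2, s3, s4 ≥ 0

Evaluate the objective at each vertex of the feasible region:
  z(0, 0) = 0
  z(5.5, 0) = -77
  z(4, 3) = -89  ←
  z(0, 7) = -77
The minimum is at u = 4, v = 3.

u = 4, v = 3, z = -89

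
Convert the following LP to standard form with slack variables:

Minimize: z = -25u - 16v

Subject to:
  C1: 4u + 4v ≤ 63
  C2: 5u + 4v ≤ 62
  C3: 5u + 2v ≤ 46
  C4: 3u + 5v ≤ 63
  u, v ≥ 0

min z = -25u - 16v

s.t.
  4u + 4v + s1 = 63
  5u + 4v + s2 = 62
  5u + 2v + s3 = 46
  3u + 5v + s4 = 63
  u, v, s1, s2, s3, s4 ≥ 0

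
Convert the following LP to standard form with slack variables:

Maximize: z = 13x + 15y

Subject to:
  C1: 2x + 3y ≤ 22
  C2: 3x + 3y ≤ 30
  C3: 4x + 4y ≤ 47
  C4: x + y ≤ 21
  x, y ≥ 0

max z = 13x + 15y

s.t.
  2x + 3y + s1 = 22
  3x + 3y + s2 = 30
  4x + 4y + s3 = 47
  x + y + s4 = 21
  x, y, s1, s2, s3, s4 ≥ 0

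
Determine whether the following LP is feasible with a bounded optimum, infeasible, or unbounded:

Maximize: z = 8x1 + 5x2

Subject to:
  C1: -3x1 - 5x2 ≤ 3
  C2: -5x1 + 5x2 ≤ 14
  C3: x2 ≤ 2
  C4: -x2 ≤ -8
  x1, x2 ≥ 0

Infeasible (no feasible solution exists)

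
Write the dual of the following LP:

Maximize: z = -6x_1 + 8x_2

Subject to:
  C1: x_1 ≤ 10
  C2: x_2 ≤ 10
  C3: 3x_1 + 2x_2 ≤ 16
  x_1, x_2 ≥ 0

Primal max cᵀx s.t. Ax ≤ b, x ≥ 0  →  Dual min bᵀy s.t. Aᵀy ≥ c, y ≥ 0.

Minimize: z = 10y1 + 10y2 + 16y3

Subject to:
  y1 + 3y3 ≥ -6
  y2 + 2y3 ≥ 8
  y1, y2, y3 ≥ 0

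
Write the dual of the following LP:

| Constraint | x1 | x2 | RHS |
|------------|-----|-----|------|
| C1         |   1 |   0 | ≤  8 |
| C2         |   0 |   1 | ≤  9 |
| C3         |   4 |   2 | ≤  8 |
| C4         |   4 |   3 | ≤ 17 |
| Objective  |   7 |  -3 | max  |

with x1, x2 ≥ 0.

Primal max cᵀx s.t. Ax ≤ b, x ≥ 0  →  Dual min bᵀy s.t. Aᵀy ≥ c, y ≥ 0.

Minimize: z = 8y1 + 9y2 + 8y3 + 17y4

Subject to:
  y1 + 4y3 + 4y4 ≥ 7
  y2 + 2y3 + 3y4 ≥ -3
  y1, y2, y3, y4 ≥ 0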